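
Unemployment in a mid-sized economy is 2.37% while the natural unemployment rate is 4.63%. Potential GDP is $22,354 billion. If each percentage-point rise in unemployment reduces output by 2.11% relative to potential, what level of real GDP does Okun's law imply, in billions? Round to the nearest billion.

Unemployment gap = 2.37 - 4.63 = -2.26 points, so the output gap is -2.11 × (-2.26) = 4.7686%.
Actual GDP = 22354 × (1 + 4.7686/100) = 22354 × 1.047686 ≈ 23420 billion.

$23,420 billion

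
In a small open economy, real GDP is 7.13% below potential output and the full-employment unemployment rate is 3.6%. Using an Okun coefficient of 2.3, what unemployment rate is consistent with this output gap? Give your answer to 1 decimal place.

From Okun's law, u - u* = -(output gap)/β = -(-7.13)/2.3 = 3.1 points.
So u = 3.6 + 3.1 = 6.7%.

6.7%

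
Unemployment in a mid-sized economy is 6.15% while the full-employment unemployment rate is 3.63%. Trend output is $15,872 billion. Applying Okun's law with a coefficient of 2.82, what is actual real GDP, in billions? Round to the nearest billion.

$14,744 billion

Unemployment gap = 6.15 - 3.63 = 2.52 points, so the output gap is -2.82 × 2.52 = -7.1064%.
Actual GDP = 15872 × (1 - 7.1064/100) = 15872 × 0.928936 ≈ 14744 billion.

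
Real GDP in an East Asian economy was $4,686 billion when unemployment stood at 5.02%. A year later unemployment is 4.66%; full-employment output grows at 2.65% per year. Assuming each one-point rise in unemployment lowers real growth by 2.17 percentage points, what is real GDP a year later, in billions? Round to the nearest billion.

Δu = 4.66 - 5.02 = -0.36 points.
Okun's law (growth form): g_Y = g_Y* - β × Δu = 2.65 - 2.17 × (-0.36) = 2.65 + 0.7812 = 3.4312%.
Real GDP in the next year = 4686 × (1 + 3.4312/100) = 4686 × 1.034312 ≈ 4847 billion.

$4,847 billion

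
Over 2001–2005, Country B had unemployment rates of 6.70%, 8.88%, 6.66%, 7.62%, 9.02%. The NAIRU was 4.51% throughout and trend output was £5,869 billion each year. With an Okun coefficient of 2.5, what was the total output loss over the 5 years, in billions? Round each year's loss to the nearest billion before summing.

Year 2001: gap = -2.5 × (6.7 - 4.51) = -5.475%, loss ≈ 5869 × 5.475/100 ≈ 321.
Year 2002: gap = -2.5 × (8.88 - 4.51) = -10.925%, loss ≈ 5869 × 10.925/100 ≈ 641.
Year 2003: gap = -2.5 × (6.66 - 4.51) = -5.375%, loss ≈ 5869 × 5.375/100 ≈ 315.
Year 2004: gap = -2.5 × (7.62 - 4.51) = -7.775%, loss ≈ 5869 × 7.775/100 ≈ 456.
Year 2005: gap = -2.5 × (9.02 - 4.51) = -11.275%, loss ≈ 5869 × 11.275/100 ≈ 662.
Total lost output = 321 + 641 + 315 + 456 + 662 = 2395 billion.

£2,395 billion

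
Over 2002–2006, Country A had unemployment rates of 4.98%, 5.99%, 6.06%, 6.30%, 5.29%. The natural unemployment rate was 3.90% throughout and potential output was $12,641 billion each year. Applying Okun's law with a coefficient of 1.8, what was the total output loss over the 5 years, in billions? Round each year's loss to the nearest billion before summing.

$2,075 billion

Year 2002: gap = -1.8 × (4.98 - 3.9) = -1.944%, loss ≈ 12641 × 1.944/100 ≈ 246.
Year 2003: gap = -1.8 × (5.99 - 3.9) = -3.762%, loss ≈ 12641 × 3.762/100 ≈ 476.
Year 2004: gap = -1.8 × (6.06 - 3.9) = -3.888%, loss ≈ 12641 × 3.888/100 ≈ 491.
Year 2005: gap = -1.8 × (6.3 - 3.9) = -4.32%, loss ≈ 12641 × 4.32/100 ≈ 546.
Year 2006: gap = -1.8 × (5.29 - 3.9) = -2.502%, loss ≈ 12641 × 2.502/100 ≈ 316.
Total lost output = 246 + 476 + 491 + 546 + 316 = 2075 billion.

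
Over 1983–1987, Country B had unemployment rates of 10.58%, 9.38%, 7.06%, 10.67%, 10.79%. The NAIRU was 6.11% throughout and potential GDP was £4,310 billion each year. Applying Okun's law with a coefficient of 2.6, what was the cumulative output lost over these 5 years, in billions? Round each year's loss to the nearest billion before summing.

£2,008 billion

Year 1983: gap = -2.6 × (10.58 - 6.11) = -11.622%, loss ≈ 4310 × 11.622/100 ≈ 501.
Year 1984: gap = -2.6 × (9.38 - 6.11) = -8.502%, loss ≈ 4310 × 8.502/100 ≈ 366.
Year 1985: gap = -2.6 × (7.06 - 6.11) = -2.47%, loss ≈ 4310 × 2.47/100 ≈ 106.
Year 1986: gap = -2.6 × (10.67 - 6.11) = -11.856%, loss ≈ 4310 × 11.856/100 ≈ 511.
Year 1987: gap = -2.6 × (10.79 - 6.11) = -12.168%, loss ≈ 4310 × 12.168/100 ≈ 524.
Total lost output = 501 + 366 + 106 + 511 + 524 = 2008 billion.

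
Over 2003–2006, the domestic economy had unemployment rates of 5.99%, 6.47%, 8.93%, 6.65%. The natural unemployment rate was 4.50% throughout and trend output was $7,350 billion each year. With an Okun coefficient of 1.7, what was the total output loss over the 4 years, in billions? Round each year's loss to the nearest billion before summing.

Year 2003: gap = -1.7 × (5.99 - 4.5) = -2.533%, loss ≈ 7350 × 2.533/100 ≈ 186.
Year 2004: gap = -1.7 × (6.47 - 4.5) = -3.349%, loss ≈ 7350 × 3.349/100 ≈ 246.
Year 2005: gap = -1.7 × (8.93 - 4.5) = -7.531%, loss ≈ 7350 × 7.531/100 ≈ 554.
Year 2006: gap = -1.7 × (6.65 - 4.5) = -3.655%, loss ≈ 7350 × 3.655/100 ≈ 269.
Total lost output = 186 + 246 + 554 + 269 = 1255 billion.

$1,255 billion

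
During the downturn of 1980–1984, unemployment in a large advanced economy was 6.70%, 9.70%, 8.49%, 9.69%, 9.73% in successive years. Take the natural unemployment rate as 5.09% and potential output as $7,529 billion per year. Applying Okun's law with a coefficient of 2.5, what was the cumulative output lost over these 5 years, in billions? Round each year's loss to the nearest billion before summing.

Year 1980: gap = -2.5 × (6.7 - 5.09) = -4.025%, loss ≈ 7529 × 4.025/100 ≈ 303.
Year 1981: gap = -2.5 × (9.7 - 5.09) = -11.525%, loss ≈ 7529 × 11.525/100 ≈ 868.
Year 1982: gap = -2.5 × (8.49 - 5.09) = -8.5%, loss ≈ 7529 × 8.5/100 ≈ 640.
Year 1983: gap = -2.5 × (9.69 - 5.09) = -11.5%, loss ≈ 7529 × 11.5/100 ≈ 866.
Year 1984: gap = -2.5 × (9.73 - 5.09) = -11.6%, loss ≈ 7529 × 11.6/100 ≈ 873.
Total lost output = 303 + 868 + 640 + 866 + 873 = 3550 billion.

$3,550 billion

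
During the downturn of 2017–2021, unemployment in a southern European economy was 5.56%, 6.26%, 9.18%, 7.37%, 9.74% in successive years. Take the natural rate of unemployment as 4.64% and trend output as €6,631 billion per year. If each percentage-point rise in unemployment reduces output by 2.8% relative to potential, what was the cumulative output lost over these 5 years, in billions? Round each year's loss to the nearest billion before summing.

€2,769 billion

Year 2017: gap = -2.8 × (5.56 - 4.64) = -2.576%, loss ≈ 6631 × 2.576/100 ≈ 171.
Year 2018: gap = -2.8 × (6.26 - 4.64) = -4.536%, loss ≈ 6631 × 4.536/100 ≈ 301.
Year 2019: gap = -2.8 × (9.18 - 4.64) = -12.712%, loss ≈ 6631 × 12.712/100 ≈ 843.
Year 2020: gap = -2.8 × (7.37 - 4.64) = -7.644%, loss ≈ 6631 × 7.644/100 ≈ 507.
Year 2021: gap = -2.8 × (9.74 - 4.64) = -14.28%, loss ≈ 6631 × 14.28/100 ≈ 947.
Total lost output = 171 + 301 + 843 + 507 + 947 = 2769 billion.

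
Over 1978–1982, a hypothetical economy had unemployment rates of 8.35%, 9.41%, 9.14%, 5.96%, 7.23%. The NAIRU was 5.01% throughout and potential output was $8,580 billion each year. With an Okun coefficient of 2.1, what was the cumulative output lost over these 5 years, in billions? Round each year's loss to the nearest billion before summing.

$2,710 billion

Year 1978: gap = -2.1 × (8.35 - 5.01) = -7.014%, loss ≈ 8580 × 7.014/100 ≈ 602.
Year 1979: gap = -2.1 × (9.41 - 5.01) = -9.24%, loss ≈ 8580 × 9.24/100 ≈ 793.
Year 1980: gap = -2.1 × (9.14 - 5.01) = -8.673%, loss ≈ 8580 × 8.673/100 ≈ 744.
Year 1981: gap = -2.1 × (5.96 - 5.01) = -1.995%, loss ≈ 8580 × 1.995/100 ≈ 171.
Year 1982: gap = -2.1 × (7.23 - 5.01) = -4.662%, loss ≈ 8580 × 4.662/100 ≈ 400.
Total lost output = 602 + 793 + 744 + 171 + 400 = 2710 billion.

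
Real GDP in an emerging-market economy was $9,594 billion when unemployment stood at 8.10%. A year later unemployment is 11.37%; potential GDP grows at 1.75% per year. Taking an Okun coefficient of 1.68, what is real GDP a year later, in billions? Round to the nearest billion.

Δu = 11.37 - 8.1 = 3.27 points.
Okun's law (growth form): g_Y = g_Y* - β × Δu = 1.75 - 1.68 × (3.27) = 1.75 - 5.4936 = -3.7436%.
Real GDP in the next year = 9594 × (1 - 3.7436/100) = 9594 × 0.962564 ≈ 9235 billion.

$9,235 billion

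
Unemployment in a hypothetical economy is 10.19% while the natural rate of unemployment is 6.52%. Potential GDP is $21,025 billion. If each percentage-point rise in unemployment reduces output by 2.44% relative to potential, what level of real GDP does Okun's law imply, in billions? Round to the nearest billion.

$19,142 billion

Unemployment gap = 10.19 - 6.52 = 3.67 points, so the output gap is -2.44 × 3.67 = -8.9548%.
Actual GDP = 21025 × (1 - 8.9548/100) = 21025 × 0.910452 ≈ 19142 billion.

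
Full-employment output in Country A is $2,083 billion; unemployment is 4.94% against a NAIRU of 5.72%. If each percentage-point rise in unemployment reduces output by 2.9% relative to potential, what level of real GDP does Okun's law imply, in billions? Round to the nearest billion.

$2,130 billion

Unemployment gap = 4.94 - 5.72 = -0.78 points, so the output gap is -2.9 × (-0.78) = 2.262%.
Actual GDP = 2083 × (1 + 2.262/100) = 2083 × 1.02262 ≈ 2130 billion.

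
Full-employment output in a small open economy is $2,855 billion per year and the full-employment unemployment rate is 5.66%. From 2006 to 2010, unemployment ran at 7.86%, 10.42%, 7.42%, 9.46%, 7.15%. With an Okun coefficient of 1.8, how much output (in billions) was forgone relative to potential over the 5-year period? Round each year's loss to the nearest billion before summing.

Year 2006: gap = -1.8 × (7.86 - 5.66) = -3.96%, loss ≈ 2855 × 3.96/100 ≈ 113.
Year 2007: gap = -1.8 × (10.42 - 5.66) = -8.568%, loss ≈ 2855 × 8.568/100 ≈ 245.
Year 2008: gap = -1.8 × (7.42 - 5.66) = -3.168%, loss ≈ 2855 × 3.168/100 ≈ 90.
Year 2009: gap = -1.8 × (9.46 - 5.66) = -6.84%, loss ≈ 2855 × 6.84/100 ≈ 195.
Year 2010: gap = -1.8 × (7.15 - 5.66) = -2.682%, loss ≈ 2855 × 2.682/100 ≈ 77.
Total lost output = 113 + 245 + 90 + 195 + 77 = 720 billion.

$720 billion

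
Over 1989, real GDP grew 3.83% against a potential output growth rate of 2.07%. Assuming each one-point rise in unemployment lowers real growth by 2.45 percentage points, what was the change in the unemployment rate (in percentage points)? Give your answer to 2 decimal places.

Growth-rate Okun's law: g_Y = g_Y* - β × Δu, so Δu = (g_Y* - g_Y)/β.
Δu = (2.07 - 3.83)/2.45 = -1.76/2.45 = -0.72 percentage points.

-0.72 percentage points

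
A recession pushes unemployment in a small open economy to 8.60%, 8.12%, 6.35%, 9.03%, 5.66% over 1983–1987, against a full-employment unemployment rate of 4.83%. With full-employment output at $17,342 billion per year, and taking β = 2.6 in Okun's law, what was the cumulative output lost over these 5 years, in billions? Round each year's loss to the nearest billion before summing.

Year 1983: gap = -2.6 × (8.6 - 4.83) = -9.802%, loss ≈ 17342 × 9.802/100 ≈ 1700.
Year 1984: gap = -2.6 × (8.12 - 4.83) = -8.554%, loss ≈ 17342 × 8.554/100 ≈ 1483.
Year 1985: gap = -2.6 × (6.35 - 4.83) = -3.952%, loss ≈ 17342 × 3.952/100 ≈ 685.
Year 1986: gap = -2.6 × (9.03 - 4.83) = -10.92%, loss ≈ 17342 × 10.92/100 ≈ 1894.
Year 1987: gap = -2.6 × (5.66 - 4.83) = -2.158%, loss ≈ 17342 × 2.158/100 ≈ 374.
Total lost output = 1700 + 1483 + 685 + 1894 + 374 = 6136 billion.

$6,136 billion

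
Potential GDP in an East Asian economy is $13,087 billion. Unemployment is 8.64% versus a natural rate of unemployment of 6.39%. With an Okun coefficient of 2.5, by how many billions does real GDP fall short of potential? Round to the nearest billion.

$736 billion

Output gap = -2.5 × (8.64 - 6.39) = -2.5 × 2.25 = -5.625%.
Actual GDP ≈ 13087 × 0.94375 ≈ 12351 billion, so the shortfall is 13087 - 12351 = 736 billion.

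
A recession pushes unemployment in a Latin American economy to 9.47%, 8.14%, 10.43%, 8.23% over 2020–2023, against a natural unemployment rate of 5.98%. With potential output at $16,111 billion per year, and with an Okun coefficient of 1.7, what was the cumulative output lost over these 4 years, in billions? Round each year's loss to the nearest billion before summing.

$3,383 billion

Year 2020: gap = -1.7 × (9.47 - 5.98) = -5.933%, loss ≈ 16111 × 5.933/100 ≈ 956.
Year 2021: gap = -1.7 × (8.14 - 5.98) = -3.672%, loss ≈ 16111 × 3.672/100 ≈ 592.
Year 2022: gap = -1.7 × (10.43 - 5.98) = -7.565%, loss ≈ 16111 × 7.565/100 ≈ 1219.
Year 2023: gap = -1.7 × (8.23 - 5.98) = -3.825%, loss ≈ 16111 × 3.825/100 ≈ 616.
Total lost output = 956 + 592 + 1219 + 616 = 3383 billion.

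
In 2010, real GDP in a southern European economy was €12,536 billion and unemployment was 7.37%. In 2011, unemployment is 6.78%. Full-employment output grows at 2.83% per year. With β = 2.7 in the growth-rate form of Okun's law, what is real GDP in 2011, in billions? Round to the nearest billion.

€13,090 billion

Δu = 6.78 - 7.37 = -0.59 points.
Okun's law (growth form): g_Y = g_Y* - β × Δu = 2.83 - 2.7 × (-0.59) = 2.83 + 1.593 = 4.423%.
Real GDP in the next year = 12536 × (1 + 4.423/100) = 12536 × 1.04423 ≈ 13090 billion.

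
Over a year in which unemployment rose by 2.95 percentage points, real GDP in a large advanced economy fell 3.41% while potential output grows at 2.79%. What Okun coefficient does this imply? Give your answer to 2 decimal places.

β ≈ 2.10

Growth form: g_Y = g_Y* - β × Δu, so β = (g_Y* - g_Y)/Δu.
β = (2.79 + 3.41)/2.95 = 6.2/2.95 = 2.10.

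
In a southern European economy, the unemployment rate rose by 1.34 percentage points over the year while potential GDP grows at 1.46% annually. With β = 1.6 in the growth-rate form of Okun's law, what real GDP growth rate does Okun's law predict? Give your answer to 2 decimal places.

Growth-rate Okun's law: g_Y = g_Y* - β × Δu.
g_Y = 1.46 - 1.6 × (1.34) = 1.46 - 2.144 = -0.684%, i.e. -0.68% to 2 d.p.

-0.68%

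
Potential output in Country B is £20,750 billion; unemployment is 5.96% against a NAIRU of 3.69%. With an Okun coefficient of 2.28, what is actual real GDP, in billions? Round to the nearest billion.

Unemployment gap = 5.96 - 3.69 = 2.27 points, so the output gap is -2.28 × 2.27 = -5.1756%.
Actual GDP = 20750 × (1 - 5.1756/100) = 20750 × 0.948244 ≈ 19676 billion.

£19,676 billion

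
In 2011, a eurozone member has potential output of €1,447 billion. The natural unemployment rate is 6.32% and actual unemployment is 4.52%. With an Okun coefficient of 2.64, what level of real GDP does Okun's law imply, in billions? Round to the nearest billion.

€1,516 billion

Unemployment gap = 4.52 - 6.32 = -1.8 points, so the output gap is -2.64 × (-1.8) = 4.752%.
Actual GDP = 1447 × (1 + 4.752/100) = 1447 × 1.04752 ≈ 1516 billion.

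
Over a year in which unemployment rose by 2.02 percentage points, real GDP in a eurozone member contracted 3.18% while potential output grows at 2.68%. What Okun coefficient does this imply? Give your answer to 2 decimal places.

Growth form: g_Y = g_Y* - β × Δu, so β = (g_Y* - g_Y)/Δu.
β = (2.68 + 3.18)/2.02 = 5.86/2.02 = 2.90.

β ≈ 2.90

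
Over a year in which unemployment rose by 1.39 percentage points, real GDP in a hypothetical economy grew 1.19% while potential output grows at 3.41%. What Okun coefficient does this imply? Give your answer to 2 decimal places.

Growth form: g_Y = g_Y* - β × Δu, so β = (g_Y* - g_Y)/Δu.
β = (3.41 - 1.19)/1.39 = 2.22/1.39 = 1.60.

β ≈ 1.60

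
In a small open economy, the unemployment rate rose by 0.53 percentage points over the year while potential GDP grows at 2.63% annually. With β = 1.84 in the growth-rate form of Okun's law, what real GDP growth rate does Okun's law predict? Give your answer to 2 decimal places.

Growth-rate Okun's law: g_Y = g_Y* - β × Δu.
g_Y = 2.63 - 1.84 × (0.53) = 2.63 - 0.9752 = 1.6548%, i.e. 1.65% to 2 d.p.

1.65%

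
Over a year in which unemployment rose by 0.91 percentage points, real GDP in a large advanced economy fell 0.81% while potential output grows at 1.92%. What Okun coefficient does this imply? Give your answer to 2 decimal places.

β ≈ 3.00

Growth form: g_Y = g_Y* - β × Δu, so β = (g_Y* - g_Y)/Δu.
β = (1.92 + 0.81)/0.91 = 2.73/0.91 = 3.00.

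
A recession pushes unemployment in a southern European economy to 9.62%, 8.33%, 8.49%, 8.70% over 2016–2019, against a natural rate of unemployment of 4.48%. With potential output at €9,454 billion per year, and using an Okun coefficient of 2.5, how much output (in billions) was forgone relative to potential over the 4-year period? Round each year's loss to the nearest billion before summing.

Year 2016: gap = -2.5 × (9.62 - 4.48) = -12.85%, loss ≈ 9454 × 12.85/100 ≈ 1215.
Year 2017: gap = -2.5 × (8.33 - 4.48) = -9.625%, loss ≈ 9454 × 9.625/100 ≈ 910.
Year 2018: gap = -2.5 × (8.49 - 4.48) = -10.025%, loss ≈ 9454 × 10.025/100 ≈ 948.
Year 2019: gap = -2.5 × (8.7 - 4.48) = -10.55%, loss ≈ 9454 × 10.55/100 ≈ 997.
Total lost output = 1215 + 910 + 948 + 997 = 4070 billion.

€4,070 billion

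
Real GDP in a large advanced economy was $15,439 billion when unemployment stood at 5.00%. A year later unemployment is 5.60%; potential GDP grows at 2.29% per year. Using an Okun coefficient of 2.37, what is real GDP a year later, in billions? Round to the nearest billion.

Δu = 5.6 - 5 = 0.6 points.
Okun's law (growth form): g_Y = g_Y* - β × Δu = 2.29 - 2.37 × (0.60) = 2.29 - 1.422 = 0.868%.
Real GDP in the next year = 15439 × (1 + 0.868/100) = 15439 × 1.00868 ≈ 15573 billion.

$15,573 billion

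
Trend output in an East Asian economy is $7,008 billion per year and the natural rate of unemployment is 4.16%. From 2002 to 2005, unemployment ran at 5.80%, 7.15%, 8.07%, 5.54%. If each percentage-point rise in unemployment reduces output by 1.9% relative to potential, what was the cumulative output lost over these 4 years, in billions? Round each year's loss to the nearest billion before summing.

Year 2002: gap = -1.9 × (5.8 - 4.16) = -3.116%, loss ≈ 7008 × 3.116/100 ≈ 218.
Year 2003: gap = -1.9 × (7.15 - 4.16) = -5.681%, loss ≈ 7008 × 5.681/100 ≈ 398.
Year 2004: gap = -1.9 × (8.07 - 4.16) = -7.429%, loss ≈ 7008 × 7.429/100 ≈ 521.
Year 2005: gap = -1.9 × (5.54 - 4.16) = -2.622%, loss ≈ 7008 × 2.622/100 ≈ 184.
Total lost output = 218 + 398 + 521 + 184 = 1321 billion.

$1,321 billion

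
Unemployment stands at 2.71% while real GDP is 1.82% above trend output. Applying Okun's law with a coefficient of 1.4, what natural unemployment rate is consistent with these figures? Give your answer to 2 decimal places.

From Okun's law, u - u* = -(output gap)/β = -(1.82)/1.4 = -1.3 points.
So u* = 2.71 + 1.3 = 4.01%.

4.01%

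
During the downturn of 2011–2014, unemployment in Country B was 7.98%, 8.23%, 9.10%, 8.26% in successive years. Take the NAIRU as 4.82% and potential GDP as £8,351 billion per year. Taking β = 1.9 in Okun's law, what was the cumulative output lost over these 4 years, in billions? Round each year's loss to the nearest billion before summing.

£2,267 billion

Year 2011: gap = -1.9 × (7.98 - 4.82) = -6.004%, loss ≈ 8351 × 6.004/100 ≈ 501.
Year 2012: gap = -1.9 × (8.23 - 4.82) = -6.479%, loss ≈ 8351 × 6.479/100 ≈ 541.
Year 2013: gap = -1.9 × (9.1 - 4.82) = -8.132%, loss ≈ 8351 × 8.132/100 ≈ 679.
Year 2014: gap = -1.9 × (8.26 - 4.82) = -6.536%, loss ≈ 8351 × 6.536/100 ≈ 546.
Total lost output = 501 + 541 + 679 + 546 = 2267 billion.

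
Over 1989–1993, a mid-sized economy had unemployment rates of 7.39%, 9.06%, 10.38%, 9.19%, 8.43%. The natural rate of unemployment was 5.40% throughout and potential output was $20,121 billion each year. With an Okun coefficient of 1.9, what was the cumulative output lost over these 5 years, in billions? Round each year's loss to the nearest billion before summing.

Year 1989: gap = -1.9 × (7.39 - 5.4) = -3.781%, loss ≈ 20121 × 3.781/100 ≈ 761.
Year 1990: gap = -1.9 × (9.06 - 5.4) = -6.954%, loss ≈ 20121 × 6.954/100 ≈ 1399.
Year 1991: gap = -1.9 × (10.38 - 5.4) = -9.462%, loss ≈ 20121 × 9.462/100 ≈ 1904.
Year 1992: gap = -1.9 × (9.19 - 5.4) = -7.201%, loss ≈ 20121 × 7.201/100 ≈ 1449.
Year 1993: gap = -1.9 × (8.43 - 5.4) = -5.757%, loss ≈ 20121 × 5.757/100 ≈ 1158.
Total lost output = 761 + 1399 + 1904 + 1449 + 1158 = 6671 billion.

$6,671 billion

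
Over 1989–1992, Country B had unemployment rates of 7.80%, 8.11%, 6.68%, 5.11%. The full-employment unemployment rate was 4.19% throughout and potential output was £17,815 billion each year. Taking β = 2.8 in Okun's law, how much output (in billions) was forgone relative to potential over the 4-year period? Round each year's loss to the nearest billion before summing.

£5,457 billion

Year 1989: gap = -2.8 × (7.8 - 4.19) = -10.108%, loss ≈ 17815 × 10.108/100 ≈ 1801.
Year 1990: gap = -2.8 × (8.11 - 4.19) = -10.976%, loss ≈ 17815 × 10.976/100 ≈ 1955.
Year 1991: gap = -2.8 × (6.68 - 4.19) = -6.972%, loss ≈ 17815 × 6.972/100 ≈ 1242.
Year 1992: gap = -2.8 × (5.11 - 4.19) = -2.576%, loss ≈ 17815 × 2.576/100 ≈ 459.
Total lost output = 1801 + 1955 + 1242 + 459 = 5457 billion.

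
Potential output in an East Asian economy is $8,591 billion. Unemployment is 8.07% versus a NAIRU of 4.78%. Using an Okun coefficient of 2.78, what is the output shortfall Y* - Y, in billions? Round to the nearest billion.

Output gap = -2.78 × (8.07 - 4.78) = -2.78 × 3.29 = -9.1462%.
Actual GDP ≈ 8591 × 0.908538 ≈ 7805 billion, so the shortfall is 8591 - 7805 = 786 billion.

$786 billion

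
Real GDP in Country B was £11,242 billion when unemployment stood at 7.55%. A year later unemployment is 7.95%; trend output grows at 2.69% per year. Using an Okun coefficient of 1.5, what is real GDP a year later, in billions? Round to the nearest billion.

Δu = 7.95 - 7.55 = 0.4 points.
Okun's law (growth form): g_Y = g_Y* - β × Δu = 2.69 - 1.5 × (0.40) = 2.69 - 0.6 = 2.09%.
Real GDP in the next year = 11242 × (1 + 2.09/100) = 11242 × 1.0209 ≈ 11477 billion.

£11,477 billion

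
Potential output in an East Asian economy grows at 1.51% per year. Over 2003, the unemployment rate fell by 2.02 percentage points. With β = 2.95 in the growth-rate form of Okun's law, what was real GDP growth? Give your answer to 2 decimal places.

Growth-rate Okun's law: g_Y = g_Y* - β × Δu.
g_Y = 1.51 - 2.95 × (-2.02) = 1.51 + 5.959 = 7.469%, i.e. 7.47% to 2 d.p.

7.47%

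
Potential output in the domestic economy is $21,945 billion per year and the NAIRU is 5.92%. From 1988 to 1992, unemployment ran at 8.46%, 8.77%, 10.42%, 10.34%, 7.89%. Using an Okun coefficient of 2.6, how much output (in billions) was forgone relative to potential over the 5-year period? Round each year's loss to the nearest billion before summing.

$9,289 billion

Year 1988: gap = -2.6 × (8.46 - 5.92) = -6.604%, loss ≈ 21945 × 6.604/100 ≈ 1449.
Year 1989: gap = -2.6 × (8.77 - 5.92) = -7.41%, loss ≈ 21945 × 7.41/100 ≈ 1626.
Year 1990: gap = -2.6 × (10.42 - 5.92) = -11.7%, loss ≈ 21945 × 11.7/100 ≈ 2568.
Year 1991: gap = -2.6 × (10.34 - 5.92) = -11.492%, loss ≈ 21945 × 11.492/100 ≈ 2522.
Year 1992: gap = -2.6 × (7.89 - 5.92) = -5.122%, loss ≈ 21945 × 5.122/100 ≈ 1124.
Total lost output = 1449 + 1626 + 2568 + 2522 + 1124 = 9289 billion.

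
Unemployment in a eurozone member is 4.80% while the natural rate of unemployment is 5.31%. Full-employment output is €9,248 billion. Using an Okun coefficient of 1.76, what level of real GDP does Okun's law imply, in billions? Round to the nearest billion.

Unemployment gap = 4.8 - 5.31 = -0.51 points, so the output gap is -1.76 × (-0.51) = 0.8976%.
Actual GDP = 9248 × (1 + 0.8976/100) = 9248 × 1.008976 ≈ 9331 billion.

€9,331 billion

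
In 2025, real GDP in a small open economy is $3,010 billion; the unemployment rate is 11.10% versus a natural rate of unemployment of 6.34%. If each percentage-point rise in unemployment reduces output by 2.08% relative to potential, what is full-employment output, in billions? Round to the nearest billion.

$3,341 billion

Unemployment gap = 11.1 - 6.34 = 4.76 points, so output gap = -2.08 × 4.76 = -9.9008%.
Since Y = Y* × (1 + gap/100), Y* = 3010/0.900992 ≈ 3341 billion.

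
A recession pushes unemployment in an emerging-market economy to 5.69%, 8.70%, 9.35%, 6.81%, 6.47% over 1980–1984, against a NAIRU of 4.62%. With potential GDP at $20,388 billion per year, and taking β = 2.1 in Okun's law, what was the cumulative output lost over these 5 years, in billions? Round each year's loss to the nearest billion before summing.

$5,960 billion

Year 1980: gap = -2.1 × (5.69 - 4.62) = -2.247%, loss ≈ 20388 × 2.247/100 ≈ 458.
Year 1981: gap = -2.1 × (8.7 - 4.62) = -8.568%, loss ≈ 20388 × 8.568/100 ≈ 1747.
Year 1982: gap = -2.1 × (9.35 - 4.62) = -9.933%, loss ≈ 20388 × 9.933/100 ≈ 2025.
Year 1983: gap = -2.1 × (6.81 - 4.62) = -4.599%, loss ≈ 20388 × 4.599/100 ≈ 938.
Year 1984: gap = -2.1 × (6.47 - 4.62) = -3.885%, loss ≈ 20388 × 3.885/100 ≈ 792.
Total lost output = 458 + 1747 + 2025 + 938 + 792 = 5960 billion.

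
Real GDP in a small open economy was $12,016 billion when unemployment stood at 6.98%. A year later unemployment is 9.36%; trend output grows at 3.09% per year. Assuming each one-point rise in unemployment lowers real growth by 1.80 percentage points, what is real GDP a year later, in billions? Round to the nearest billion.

Δu = 9.36 - 6.98 = 2.38 points.
Okun's law (growth form): g_Y = g_Y* - β × Δu = 3.09 - 1.80 × (2.38) = 3.09 - 4.284 = -1.194%.
Real GDP in the next year = 12016 × (1 - 1.194/100) = 12016 × 0.98806 ≈ 11873 billion.

$11,873 billion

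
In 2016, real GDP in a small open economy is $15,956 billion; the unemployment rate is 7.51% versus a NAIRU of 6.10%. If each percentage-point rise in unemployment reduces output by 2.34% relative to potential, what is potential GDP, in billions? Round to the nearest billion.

Unemployment gap = 7.51 - 6.1 = 1.41 points, so output gap = -2.34 × 1.41 = -3.2994%.
Since Y = Y* × (1 + gap/100), Y* = 15956/0.967006 ≈ 16500 billion.

$16,500 billion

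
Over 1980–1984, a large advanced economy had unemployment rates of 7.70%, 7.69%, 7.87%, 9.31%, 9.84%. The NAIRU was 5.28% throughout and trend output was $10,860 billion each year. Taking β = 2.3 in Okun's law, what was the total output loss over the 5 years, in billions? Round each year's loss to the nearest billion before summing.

Year 1980: gap = -2.3 × (7.7 - 5.28) = -5.566%, loss ≈ 10860 × 5.566/100 ≈ 604.
Year 1981: gap = -2.3 × (7.69 - 5.28) = -5.543%, loss ≈ 10860 × 5.543/100 ≈ 602.
Year 1982: gap = -2.3 × (7.87 - 5.28) = -5.957%, loss ≈ 10860 × 5.957/100 ≈ 647.
Year 1983: gap = -2.3 × (9.31 - 5.28) = -9.269%, loss ≈ 10860 × 9.269/100 ≈ 1007.
Year 1984: gap = -2.3 × (9.84 - 5.28) = -10.488%, loss ≈ 10860 × 10.488/100 ≈ 1139.
Total lost output = 604 + 602 + 647 + 1007 + 1139 = 3999 billion.

$3,999 billion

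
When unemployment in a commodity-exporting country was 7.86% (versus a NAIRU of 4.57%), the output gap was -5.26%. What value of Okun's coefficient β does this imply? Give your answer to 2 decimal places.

Okun's law: output gap = -β × (u - u*).
-5.26 = -β × (7.86 - 4.57) = -β × 3.29, so β = 5.26/3.29 = 1.60.

β ≈ 1.60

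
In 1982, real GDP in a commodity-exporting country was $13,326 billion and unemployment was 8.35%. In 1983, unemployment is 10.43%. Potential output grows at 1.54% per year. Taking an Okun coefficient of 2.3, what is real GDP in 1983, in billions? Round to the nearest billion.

$12,894 billion

Δu = 10.43 - 8.35 = 2.08 points.
Okun's law (growth form): g_Y = g_Y* - β × Δu = 1.54 - 2.3 × (2.08) = 1.54 - 4.784 = -3.244%.
Real GDP in the next year = 13326 × (1 - 3.244/100) = 13326 × 0.96756 ≈ 12894 billion.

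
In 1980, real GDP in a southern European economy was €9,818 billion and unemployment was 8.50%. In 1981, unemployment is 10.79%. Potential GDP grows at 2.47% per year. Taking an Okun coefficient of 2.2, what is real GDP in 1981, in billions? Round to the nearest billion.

€9,566 billion

Δu = 10.79 - 8.5 = 2.29 points.
Okun's law (growth form): g_Y = g_Y* - β × Δu = 2.47 - 2.2 × (2.29) = 2.47 - 5.038 = -2.568%.
Real GDP in the next year = 9818 × (1 - 2.568/100) = 9818 × 0.97432 ≈ 9566 billion.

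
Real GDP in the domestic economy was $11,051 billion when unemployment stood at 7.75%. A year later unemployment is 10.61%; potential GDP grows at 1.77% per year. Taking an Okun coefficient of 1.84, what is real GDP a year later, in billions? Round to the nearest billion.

$10,665 billion

Δu = 10.61 - 7.75 = 2.86 points.
Okun's law (growth form): g_Y = g_Y* - β × Δu = 1.77 - 1.84 × (2.86) = 1.77 - 5.2624 = -3.4924%.
Real GDP in the next year = 11051 × (1 - 3.4924/100) = 11051 × 0.965076 ≈ 10665 billion.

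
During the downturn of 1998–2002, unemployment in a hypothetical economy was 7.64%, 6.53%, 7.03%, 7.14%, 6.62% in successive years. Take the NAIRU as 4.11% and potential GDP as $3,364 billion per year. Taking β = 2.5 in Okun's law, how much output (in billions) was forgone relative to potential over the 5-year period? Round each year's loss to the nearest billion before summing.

$1,213 billion

Year 1998: gap = -2.5 × (7.64 - 4.11) = -8.825%, loss ≈ 3364 × 8.825/100 ≈ 297.
Year 1999: gap = -2.5 × (6.53 - 4.11) = -6.05%, loss ≈ 3364 × 6.05/100 ≈ 204.
Year 2000: gap = -2.5 × (7.03 - 4.11) = -7.3%, loss ≈ 3364 × 7.3/100 ≈ 246.
Year 2001: gap = -2.5 × (7.14 - 4.11) = -7.575%, loss ≈ 3364 × 7.575/100 ≈ 255.
Year 2002: gap = -2.5 × (6.62 - 4.11) = -6.275%, loss ≈ 3364 × 6.275/100 ≈ 211.
Total lost output = 297 + 204 + 246 + 255 + 211 = 1213 billion.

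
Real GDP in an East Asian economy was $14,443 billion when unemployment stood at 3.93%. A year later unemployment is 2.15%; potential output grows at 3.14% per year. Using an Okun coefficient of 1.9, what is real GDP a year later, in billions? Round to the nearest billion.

Δu = 2.15 - 3.93 = -1.78 points.
Okun's law (growth form): g_Y = g_Y* - β × Δu = 3.14 - 1.9 × (-1.78) = 3.14 + 3.382 = 6.522%.
Real GDP in the next year = 14443 × (1 + 6.522/100) = 14443 × 1.06522 ≈ 15385 billion.

$15,385 billion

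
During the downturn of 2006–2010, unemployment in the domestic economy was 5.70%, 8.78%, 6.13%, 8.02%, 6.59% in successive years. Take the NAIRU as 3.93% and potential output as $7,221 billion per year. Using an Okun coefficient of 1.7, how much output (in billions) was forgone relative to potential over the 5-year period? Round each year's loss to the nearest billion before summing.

$1,911 billion

Year 2006: gap = -1.7 × (5.7 - 3.93) = -3.009%, loss ≈ 7221 × 3.009/100 ≈ 217.
Year 2007: gap = -1.7 × (8.78 - 3.93) = -8.245%, loss ≈ 7221 × 8.245/100 ≈ 595.
Year 2008: gap = -1.7 × (6.13 - 3.93) = -3.74%, loss ≈ 7221 × 3.74/100 ≈ 270.
Year 2009: gap = -1.7 × (8.02 - 3.93) = -6.953%, loss ≈ 7221 × 6.953/100 ≈ 502.
Year 2010: gap = -1.7 × (6.59 - 3.93) = -4.522%, loss ≈ 7221 × 4.522/100 ≈ 327.
Total lost output = 217 + 595 + 270 + 502 + 327 = 1911 billion.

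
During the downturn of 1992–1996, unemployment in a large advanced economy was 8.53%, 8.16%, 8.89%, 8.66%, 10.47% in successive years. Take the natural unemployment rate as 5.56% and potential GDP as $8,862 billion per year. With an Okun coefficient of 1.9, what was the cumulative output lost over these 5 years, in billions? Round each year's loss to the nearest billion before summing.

Year 1992: gap = -1.9 × (8.53 - 5.56) = -5.643%, loss ≈ 8862 × 5.643/100 ≈ 500.
Year 1993: gap = -1.9 × (8.16 - 5.56) = -4.94%, loss ≈ 8862 × 4.94/100 ≈ 438.
Year 1994: gap = -1.9 × (8.89 - 5.56) = -6.327%, loss ≈ 8862 × 6.327/100 ≈ 561.
Year 1995: gap = -1.9 × (8.66 - 5.56) = -5.89%, loss ≈ 8862 × 5.89/100 ≈ 522.
Year 1996: gap = -1.9 × (10.47 - 5.56) = -9.329%, loss ≈ 8862 × 9.329/100 ≈ 827.
Total lost output = 500 + 438 + 561 + 522 + 827 = 2848 billion.

$2,848 billion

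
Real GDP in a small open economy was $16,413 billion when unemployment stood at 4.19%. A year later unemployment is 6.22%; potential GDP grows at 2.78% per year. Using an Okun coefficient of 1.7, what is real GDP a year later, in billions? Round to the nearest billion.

$16,303 billion

Δu = 6.22 - 4.19 = 2.03 points.
Okun's law (growth form): g_Y = g_Y* - β × Δu = 2.78 - 1.7 × (2.03) = 2.78 - 3.451 = -0.671%.
Real GDP in the next year = 16413 × (1 - 0.671/100) = 16413 × 0.99329 ≈ 16303 billion.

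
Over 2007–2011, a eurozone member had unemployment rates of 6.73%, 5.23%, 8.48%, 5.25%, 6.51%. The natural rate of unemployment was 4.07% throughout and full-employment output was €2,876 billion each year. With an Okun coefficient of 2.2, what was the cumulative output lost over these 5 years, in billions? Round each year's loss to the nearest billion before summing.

€749 billion

Year 2007: gap = -2.2 × (6.73 - 4.07) = -5.852%, loss ≈ 2876 × 5.852/100 ≈ 168.
Year 2008: gap = -2.2 × (5.23 - 4.07) = -2.552%, loss ≈ 2876 × 2.552/100 ≈ 73.
Year 2009: gap = -2.2 × (8.48 - 4.07) = -9.702%, loss ≈ 2876 × 9.702/100 ≈ 279.
Year 2010: gap = -2.2 × (5.25 - 4.07) = -2.596%, loss ≈ 2876 × 2.596/100 ≈ 75.
Year 2011: gap = -2.2 × (6.51 - 4.07) = -5.368%, loss ≈ 2876 × 5.368/100 ≈ 154.
Total lost output = 168 + 73 + 279 + 75 + 154 = 749 billion.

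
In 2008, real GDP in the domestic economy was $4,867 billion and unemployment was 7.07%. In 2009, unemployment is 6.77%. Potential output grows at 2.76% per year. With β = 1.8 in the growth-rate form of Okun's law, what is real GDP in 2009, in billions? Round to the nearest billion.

$5,028 billion

Δu = 6.77 - 7.07 = -0.3 points.
Okun's law (growth form): g_Y = g_Y* - β × Δu = 2.76 - 1.8 × (-0.30) = 2.76 + 0.54 = 3.3%.
Real GDP in the next year = 4867 × (1 + 3.3/100) = 4867 × 1.033 ≈ 5028 billion.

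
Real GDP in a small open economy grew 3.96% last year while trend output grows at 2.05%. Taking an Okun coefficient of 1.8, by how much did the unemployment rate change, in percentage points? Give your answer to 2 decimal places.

Growth-rate Okun's law: g_Y = g_Y* - β × Δu, so Δu = (g_Y* - g_Y)/β.
Δu = (2.05 - 3.96)/1.8 = -1.91/1.8 = -1.06 percentage points.

-1.06 percentage points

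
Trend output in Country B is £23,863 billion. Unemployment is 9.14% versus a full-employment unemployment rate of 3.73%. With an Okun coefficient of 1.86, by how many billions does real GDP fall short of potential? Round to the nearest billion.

Output gap = -1.86 × (9.14 - 3.73) = -1.86 × 5.41 = -10.0626%.
Actual GDP ≈ 23863 × 0.899374 ≈ 21462 billion, so the shortfall is 23863 - 21462 = 2401 billion.

£2,401 billion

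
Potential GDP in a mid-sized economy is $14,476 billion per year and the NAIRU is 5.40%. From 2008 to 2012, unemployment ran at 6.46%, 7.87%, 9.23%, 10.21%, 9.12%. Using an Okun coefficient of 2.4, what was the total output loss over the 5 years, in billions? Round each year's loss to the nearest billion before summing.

$5,520 billion

Year 2008: gap = -2.4 × (6.46 - 5.4) = -2.544%, loss ≈ 14476 × 2.544/100 ≈ 368.
Year 2009: gap = -2.4 × (7.87 - 5.4) = -5.928%, loss ≈ 14476 × 5.928/100 ≈ 858.
Year 2010: gap = -2.4 × (9.23 - 5.4) = -9.192%, loss ≈ 14476 × 9.192/100 ≈ 1331.
Year 2011: gap = -2.4 × (10.21 - 5.4) = -11.544%, loss ≈ 14476 × 11.544/100 ≈ 1671.
Year 2012: gap = -2.4 × (9.12 - 5.4) = -8.928%, loss ≈ 14476 × 8.928/100 ≈ 1292.
Total lost output = 368 + 858 + 1331 + 1671 + 1292 = 5520 billion.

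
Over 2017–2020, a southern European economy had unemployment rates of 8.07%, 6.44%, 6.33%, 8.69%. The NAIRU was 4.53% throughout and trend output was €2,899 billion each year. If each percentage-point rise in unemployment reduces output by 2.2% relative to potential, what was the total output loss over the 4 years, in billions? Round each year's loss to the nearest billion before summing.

€728 billion

Year 2017: gap = -2.2 × (8.07 - 4.53) = -7.788%, loss ≈ 2899 × 7.788/100 ≈ 226.
Year 2018: gap = -2.2 × (6.44 - 4.53) = -4.202%, loss ≈ 2899 × 4.202/100 ≈ 122.
Year 2019: gap = -2.2 × (6.33 - 4.53) = -3.96%, loss ≈ 2899 × 3.96/100 ≈ 115.
Year 2020: gap = -2.2 × (8.69 - 4.53) = -9.152%, loss ≈ 2899 × 9.152/100 ≈ 265.
Total lost output = 226 + 122 + 115 + 265 = 728 billion.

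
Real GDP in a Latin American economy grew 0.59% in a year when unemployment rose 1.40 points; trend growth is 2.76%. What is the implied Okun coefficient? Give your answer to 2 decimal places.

Growth form: g_Y = g_Y* - β × Δu, so β = (g_Y* - g_Y)/Δu.
β = (2.76 - 0.59)/1.40 = 2.17/1.40 = 1.55.

β ≈ 1.55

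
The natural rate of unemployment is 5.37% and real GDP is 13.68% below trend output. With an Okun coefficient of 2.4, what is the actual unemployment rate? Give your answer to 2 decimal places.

11.07%

From Okun's law, u - u* = -(output gap)/β = -(-13.68)/2.4 = 5.7 points.
So u = 5.37 + 5.7 = 11.07%.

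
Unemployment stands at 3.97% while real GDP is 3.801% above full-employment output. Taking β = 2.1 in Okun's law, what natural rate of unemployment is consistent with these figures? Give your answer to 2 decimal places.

From Okun's law, u - u* = -(output gap)/β = -(3.801)/2.1 = -1.81 points.
So u* = 3.97 + 1.81 = 5.78%.

5.78%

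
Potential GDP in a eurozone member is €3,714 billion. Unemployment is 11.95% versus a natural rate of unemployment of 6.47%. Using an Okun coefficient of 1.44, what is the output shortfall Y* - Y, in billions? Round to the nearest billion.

Output gap = -1.44 × (11.95 - 6.47) = -1.44 × 5.48 = -7.8912%.
Actual GDP ≈ 3714 × 0.921088 ≈ 3421 billion, so the shortfall is 3714 - 3421 = 293 billion.

€293 billion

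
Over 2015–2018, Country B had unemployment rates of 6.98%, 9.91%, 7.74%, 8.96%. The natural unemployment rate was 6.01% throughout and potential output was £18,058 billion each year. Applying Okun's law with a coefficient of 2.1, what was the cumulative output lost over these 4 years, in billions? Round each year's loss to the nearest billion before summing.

£3,622 billion

Year 2015: gap = -2.1 × (6.98 - 6.01) = -2.037%, loss ≈ 18058 × 2.037/100 ≈ 368.
Year 2016: gap = -2.1 × (9.91 - 6.01) = -8.19%, loss ≈ 18058 × 8.19/100 ≈ 1479.
Year 2017: gap = -2.1 × (7.74 - 6.01) = -3.633%, loss ≈ 18058 × 3.633/100 ≈ 656.
Year 2018: gap = -2.1 × (8.96 - 6.01) = -6.195%, loss ≈ 18058 × 6.195/100 ≈ 1119.
Total lost output = 368 + 1479 + 656 + 1119 = 3622 billion.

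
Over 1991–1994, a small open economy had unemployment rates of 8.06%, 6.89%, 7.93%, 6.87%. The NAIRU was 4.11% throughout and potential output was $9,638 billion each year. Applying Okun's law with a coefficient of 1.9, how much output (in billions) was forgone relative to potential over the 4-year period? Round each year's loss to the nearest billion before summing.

Year 1991: gap = -1.9 × (8.06 - 4.11) = -7.505%, loss ≈ 9638 × 7.505/100 ≈ 723.
Year 1992: gap = -1.9 × (6.89 - 4.11) = -5.282%, loss ≈ 9638 × 5.282/100 ≈ 509.
Year 1993: gap = -1.9 × (7.93 - 4.11) = -7.258%, loss ≈ 9638 × 7.258/100 ≈ 700.
Year 1994: gap = -1.9 × (6.87 - 4.11) = -5.244%, loss ≈ 9638 × 5.244/100 ≈ 505.
Total lost output = 723 + 509 + 700 + 505 = 2437 billion.

$2,437 billion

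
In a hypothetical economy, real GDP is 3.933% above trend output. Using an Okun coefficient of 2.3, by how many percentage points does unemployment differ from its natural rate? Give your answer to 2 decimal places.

Okun's law: output gap = -β × (u - u*), so u - u* = -(output gap)/β.
u - u* = -(3.933)/2.3 = -1.71 percentage points.

-1.71 percentage points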